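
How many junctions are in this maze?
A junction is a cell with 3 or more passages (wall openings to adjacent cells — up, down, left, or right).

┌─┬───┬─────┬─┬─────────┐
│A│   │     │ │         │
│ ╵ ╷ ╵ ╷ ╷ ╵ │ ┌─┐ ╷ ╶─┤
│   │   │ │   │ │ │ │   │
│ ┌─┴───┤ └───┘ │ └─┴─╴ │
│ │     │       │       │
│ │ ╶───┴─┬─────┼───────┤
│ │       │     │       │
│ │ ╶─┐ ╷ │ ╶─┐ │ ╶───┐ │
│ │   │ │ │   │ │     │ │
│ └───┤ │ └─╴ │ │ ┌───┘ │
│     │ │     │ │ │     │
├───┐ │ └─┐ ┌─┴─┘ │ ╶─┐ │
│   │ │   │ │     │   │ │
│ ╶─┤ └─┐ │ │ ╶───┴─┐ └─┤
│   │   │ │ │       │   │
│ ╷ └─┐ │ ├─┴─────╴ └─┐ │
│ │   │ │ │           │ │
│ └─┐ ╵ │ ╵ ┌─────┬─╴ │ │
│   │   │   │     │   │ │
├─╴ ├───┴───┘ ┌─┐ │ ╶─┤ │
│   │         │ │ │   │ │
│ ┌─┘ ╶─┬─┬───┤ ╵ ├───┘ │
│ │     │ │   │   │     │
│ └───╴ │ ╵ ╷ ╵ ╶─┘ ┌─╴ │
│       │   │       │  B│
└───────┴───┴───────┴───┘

Checking each cell for number of passages:

Junctions found (3+ passages):
  (0, 4): 3 passages
  (0, 9): 3 passages
  (0, 10): 3 passages
  (1, 0): 3 passages
  (3, 1): 3 passages
  (3, 3): 3 passages
  (4, 8): 3 passages
  (5, 5): 3 passages
  (5, 11): 3 passages
  (7, 0): 3 passages
  (8, 9): 3 passages
  (11, 2): 3 passages
  (11, 7): 3 passages
  (11, 11): 3 passages
  (12, 7): 3 passages
Total junctions: 15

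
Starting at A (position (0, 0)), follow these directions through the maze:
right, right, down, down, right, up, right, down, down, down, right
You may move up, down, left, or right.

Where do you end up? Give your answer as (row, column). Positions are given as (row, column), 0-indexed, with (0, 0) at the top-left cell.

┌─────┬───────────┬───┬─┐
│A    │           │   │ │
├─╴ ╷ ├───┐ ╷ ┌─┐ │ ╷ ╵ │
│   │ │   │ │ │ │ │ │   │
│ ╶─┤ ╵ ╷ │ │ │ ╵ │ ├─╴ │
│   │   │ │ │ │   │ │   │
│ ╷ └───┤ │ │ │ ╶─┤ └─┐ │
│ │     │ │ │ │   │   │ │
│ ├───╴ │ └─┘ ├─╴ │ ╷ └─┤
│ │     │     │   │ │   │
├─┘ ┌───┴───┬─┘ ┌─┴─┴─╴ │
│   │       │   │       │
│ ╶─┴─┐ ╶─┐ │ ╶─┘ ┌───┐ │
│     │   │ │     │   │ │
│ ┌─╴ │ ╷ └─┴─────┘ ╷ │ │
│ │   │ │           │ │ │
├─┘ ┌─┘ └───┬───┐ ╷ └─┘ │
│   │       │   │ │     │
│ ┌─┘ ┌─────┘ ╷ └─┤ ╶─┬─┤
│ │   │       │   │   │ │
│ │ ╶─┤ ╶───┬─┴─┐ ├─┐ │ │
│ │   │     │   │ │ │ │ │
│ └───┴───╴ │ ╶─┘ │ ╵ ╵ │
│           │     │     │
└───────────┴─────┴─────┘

Following directions step by step:
Start: (0, 0)
  right: (0, 0) → (0, 1)
  right: (0, 1) → (0, 2)
  down: (0, 2) → (1, 2)
  down: (1, 2) → (2, 2)
  right: (2, 2) → (2, 3)
  up: (2, 3) → (1, 3)
  right: (1, 3) → (1, 4)
  down: (1, 4) → (2, 4)
  down: (2, 4) → (3, 4)
  down: (3, 4) → (4, 4)
  right: (4, 4) → (4, 5)
Final position: (4, 5)

Path taken:

┌─────┬───────────┬───┬─┐
│A → ↓│           │   │ │
├─╴ ╷ ├───┐ ╷ ┌─┐ │ ╷ ╵ │
│   │↓│↱ ↓│ │ │ │ │ │   │
│ ╶─┤ ╵ ╷ │ │ │ ╵ │ ├─╴ │
│   │↳ ↑│↓│ │ │   │ │   │
│ ╷ └───┤ │ │ │ ╶─┤ └─┐ │
│ │     │↓│ │ │   │   │ │
│ ├───╴ │ └─┘ ├─╴ │ ╷ └─┤
│ │     │↳ B  │   │ │   │
├─┘ ┌───┴───┬─┘ ┌─┴─┴─╴ │
│   │       │   │       │
│ ╶─┴─┐ ╶─┐ │ ╶─┘ ┌───┐ │
│     │   │ │     │   │ │
│ ┌─╴ │ ╷ └─┴─────┘ ╷ │ │
│ │   │ │           │ │ │
├─┘ ┌─┘ └───┬───┐ ╷ └─┘ │
│   │       │   │ │     │
│ ┌─┘ ┌─────┘ ╷ └─┤ ╶─┬─┤
│ │   │       │   │   │ │
│ │ ╶─┤ ╶───┬─┴─┐ ├─┐ │ │
│ │   │     │   │ │ │ │ │
│ └───┴───╴ │ ╶─┘ │ ╵ ╵ │
│           │     │     │
└───────────┴─────┴─────┘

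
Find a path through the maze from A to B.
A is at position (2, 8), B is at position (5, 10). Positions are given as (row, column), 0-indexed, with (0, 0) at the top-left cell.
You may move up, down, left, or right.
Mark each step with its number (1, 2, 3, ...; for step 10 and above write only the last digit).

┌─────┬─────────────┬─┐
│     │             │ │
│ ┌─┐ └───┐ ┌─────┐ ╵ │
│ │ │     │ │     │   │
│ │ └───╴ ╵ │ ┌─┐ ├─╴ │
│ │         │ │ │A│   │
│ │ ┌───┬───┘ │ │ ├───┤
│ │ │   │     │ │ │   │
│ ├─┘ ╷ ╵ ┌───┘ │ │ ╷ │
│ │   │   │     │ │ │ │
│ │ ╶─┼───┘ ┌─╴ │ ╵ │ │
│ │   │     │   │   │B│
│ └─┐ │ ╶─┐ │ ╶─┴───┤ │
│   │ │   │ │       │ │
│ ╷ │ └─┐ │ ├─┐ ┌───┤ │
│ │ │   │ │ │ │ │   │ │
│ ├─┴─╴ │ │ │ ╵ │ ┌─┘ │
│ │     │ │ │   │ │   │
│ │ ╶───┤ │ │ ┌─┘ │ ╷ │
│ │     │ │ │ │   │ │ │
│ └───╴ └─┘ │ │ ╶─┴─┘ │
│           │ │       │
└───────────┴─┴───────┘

Finding the shortest path from (2, 8) to (5, 10):
Path length: 9 steps
Directions: down → down → down → right → up → up → right → down → down

Solution:

┌─────┬─────────────┬─┐
│     │             │ │
│ ┌─┐ └───┐ ┌─────┐ ╵ │
│ │ │     │ │     │   │
│ │ └───╴ ╵ │ ┌─┐ ├─╴ │
│ │         │ │ │A│   │
│ │ ┌───┬───┘ │ │ ├───┤
│ │ │   │     │ │1│6 7│
│ ├─┘ ╷ ╵ ┌───┘ │ │ ╷ │
│ │   │   │     │2│5│8│
│ │ ╶─┼───┘ ┌─╴ │ ╵ │ │
│ │   │     │   │3 4│B│
│ └─┐ │ ╶─┐ │ ╶─┴───┤ │
│   │ │   │ │       │ │
│ ╷ │ └─┐ │ ├─┐ ┌───┤ │
│ │ │   │ │ │ │ │   │ │
│ ├─┴─╴ │ │ │ ╵ │ ┌─┘ │
│ │     │ │ │   │ │   │
│ │ ╶───┤ │ │ ┌─┘ │ ╷ │
│ │     │ │ │ │   │ │ │
│ └───╴ └─┘ │ │ ╶─┴─┘ │
│           │ │       │
└───────────┴─┴───────┘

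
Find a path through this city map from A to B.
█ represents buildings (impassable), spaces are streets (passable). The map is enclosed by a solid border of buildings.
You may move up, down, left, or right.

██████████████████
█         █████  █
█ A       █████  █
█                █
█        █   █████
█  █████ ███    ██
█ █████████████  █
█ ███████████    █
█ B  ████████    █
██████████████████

Finding the shortest path from A to B:
Movement: cardinal only
Path length: 8 steps
Directions: down → down → down → left → down → down → down → right

Solution:

██████████████████
█         █████  █
█ A       █████  █
█ ↓              █
█ ↓      █   █████
█↓↲█████ ███    ██
█↓█████████████  █
█↓███████████    █
█↳B  ████████    █
██████████████████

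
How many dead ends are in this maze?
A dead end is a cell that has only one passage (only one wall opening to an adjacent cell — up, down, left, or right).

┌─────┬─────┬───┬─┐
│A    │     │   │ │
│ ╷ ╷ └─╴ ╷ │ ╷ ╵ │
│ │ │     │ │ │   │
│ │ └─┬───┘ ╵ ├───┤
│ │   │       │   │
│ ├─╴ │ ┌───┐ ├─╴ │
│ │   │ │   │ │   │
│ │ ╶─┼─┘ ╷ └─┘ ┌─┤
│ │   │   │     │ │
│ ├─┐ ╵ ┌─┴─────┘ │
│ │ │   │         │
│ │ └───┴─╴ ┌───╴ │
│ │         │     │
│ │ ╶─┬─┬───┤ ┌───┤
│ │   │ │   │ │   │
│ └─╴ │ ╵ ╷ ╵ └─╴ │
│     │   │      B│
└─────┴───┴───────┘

Checking each cell for number of passages:

Dead ends found at positions:
  (0, 3)
  (0, 8)
  (2, 7)
  (3, 3)
  (3, 6)
  (4, 8)
  (5, 1)
  (5, 4)
  (7, 3)
  (7, 7)
Total dead ends: 10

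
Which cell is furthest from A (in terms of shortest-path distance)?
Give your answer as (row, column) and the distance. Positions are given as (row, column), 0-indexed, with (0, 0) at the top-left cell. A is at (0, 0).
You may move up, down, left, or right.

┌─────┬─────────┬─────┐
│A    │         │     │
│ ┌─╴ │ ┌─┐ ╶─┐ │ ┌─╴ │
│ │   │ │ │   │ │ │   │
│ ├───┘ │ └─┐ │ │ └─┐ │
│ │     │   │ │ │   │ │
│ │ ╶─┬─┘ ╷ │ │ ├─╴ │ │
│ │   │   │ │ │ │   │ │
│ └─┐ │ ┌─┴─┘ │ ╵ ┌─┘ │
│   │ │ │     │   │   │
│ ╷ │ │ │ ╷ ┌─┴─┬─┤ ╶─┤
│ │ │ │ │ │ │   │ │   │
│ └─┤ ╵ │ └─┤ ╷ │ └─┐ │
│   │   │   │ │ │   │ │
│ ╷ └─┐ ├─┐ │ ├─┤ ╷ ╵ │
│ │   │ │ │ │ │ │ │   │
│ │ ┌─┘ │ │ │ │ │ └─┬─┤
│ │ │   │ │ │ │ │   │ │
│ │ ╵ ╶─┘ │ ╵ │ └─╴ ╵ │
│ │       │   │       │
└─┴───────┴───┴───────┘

Computing BFS distances from A to all cells:
Furthest cell: (7, 7)
Distance: 62 steps

Path from A to the furthest cell:

┌─────┬─────────┬─────┐
│A    │↱ → → → ↓│↱ → ↓│
│ ┌─╴ │ ┌─┐ ╶─┐ │ ┌─╴ │
│↓│   │↑│ │   │↓│↑│  ↓│
│ ├───┘ │ └─┐ │ │ └─┐ │
│↓│↱ → ↑│   │ │↓│↑ ↰│↓│
│ │ ╶─┬─┘ ╷ │ │ ├─╴ │ │
│↓│↑ ↰│   │ │ │↓│↱ ↑│↓│
│ └─┐ │ ┌─┴─┘ │ ╵ ┌─┘ │
│↓  │↑│ │     │↳ ↑│↓ ↲│
│ ╷ │ │ │ ╷ ┌─┴─┬─┤ ╶─┤
│↓│ │↑│ │ │ │   │ │↳ ↓│
│ └─┤ ╵ │ └─┤ ╷ │ └─┐ │
│↳ ↓│↑ ↰│   │ │ │↓ ↰│↓│
│ ╷ └─┐ ├─┐ │ ├─┤ ╷ ╵ │
│ │↓  │↑│ │ │ │B│↓│↑ ↲│
│ │ ┌─┘ │ │ │ │ │ └─┬─┤
│ │↓│↱ ↑│ │ │ │↑│↳ ↓│ │
│ │ ╵ ╶─┘ │ ╵ │ └─╴ ╵ │
│ │↳ ↑    │   │↑ ← ↲  │
└─┴───────┴───┴───────┘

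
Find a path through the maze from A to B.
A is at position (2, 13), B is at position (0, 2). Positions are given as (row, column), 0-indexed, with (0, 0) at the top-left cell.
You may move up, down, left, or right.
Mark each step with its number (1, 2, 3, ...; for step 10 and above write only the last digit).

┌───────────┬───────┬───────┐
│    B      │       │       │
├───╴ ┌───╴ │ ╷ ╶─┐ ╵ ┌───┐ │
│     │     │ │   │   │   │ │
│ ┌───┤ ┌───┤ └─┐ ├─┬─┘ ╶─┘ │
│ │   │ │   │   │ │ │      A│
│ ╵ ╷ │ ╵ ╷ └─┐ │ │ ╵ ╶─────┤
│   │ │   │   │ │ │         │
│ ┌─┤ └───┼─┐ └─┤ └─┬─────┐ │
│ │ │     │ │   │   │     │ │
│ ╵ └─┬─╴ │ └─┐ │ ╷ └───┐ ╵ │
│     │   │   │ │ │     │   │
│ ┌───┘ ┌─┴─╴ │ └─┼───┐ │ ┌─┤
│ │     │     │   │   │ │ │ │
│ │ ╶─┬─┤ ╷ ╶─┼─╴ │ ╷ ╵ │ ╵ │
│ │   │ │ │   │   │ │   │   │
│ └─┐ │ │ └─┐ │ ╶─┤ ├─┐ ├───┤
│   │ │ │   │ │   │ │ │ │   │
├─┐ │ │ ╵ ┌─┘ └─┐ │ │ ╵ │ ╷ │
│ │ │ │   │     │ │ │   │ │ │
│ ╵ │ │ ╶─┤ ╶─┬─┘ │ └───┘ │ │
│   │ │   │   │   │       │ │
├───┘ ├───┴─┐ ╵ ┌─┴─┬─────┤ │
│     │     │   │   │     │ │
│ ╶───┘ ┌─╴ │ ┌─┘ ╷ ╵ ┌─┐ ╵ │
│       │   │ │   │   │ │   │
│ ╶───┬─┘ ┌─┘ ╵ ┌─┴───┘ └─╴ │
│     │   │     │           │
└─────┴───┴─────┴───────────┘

Finding the shortest path from (2, 13) to (0, 2):
Path length: 79 steps
Directions: up → up → left → left → left → down → left → up → left → left → down → right → down → down → down → right → down → right → right → down → down → left → up → left → down → down → down → down → right → right → right → up → up → right → down → down → down → down → left → up → left → left → down → left → up → left → down → left → down → left → up → up → right → up → right → up → up → left → up → right → up → left → up → up → left → up → left → up → left → down → left → up → up → right → right → up → left → left → left

Solution:

┌───────────┬───────┬───────┐
│    B 8 7 6│  0 9 8│5 4 3 2│
├───╴ ┌───╴ │ ╷ ╶─┐ ╵ ┌───┐ │
│     │3 4 5│ │1 2│7 6│   │1│
│ ┌───┤ ┌───┤ └─┐ ├─┬─┘ ╶─┘ │
│ │   │2│9 8│   │3│ │      A│
│ ╵ ╷ │ ╵ ╷ └─┐ │ │ ╵ ╶─────┤
│   │ │1 0│7 6│ │4│         │
│ ┌─┤ └───┼─┐ └─┤ └─┬─────┐ │
│ │ │     │ │5 4│5 6│     │ │
│ ╵ └─┬─╴ │ └─┐ │ ╷ └───┐ ╵ │
│     │   │   │3│ │7 8 9│   │
│ ┌───┘ ┌─┴─╴ │ └─┼───┐ │ ┌─┤
│ │     │     │2 1│4 3│0│ │ │
│ │ ╶─┬─┤ ╷ ╶─┼─╴ │ ╷ ╵ │ ╵ │
│ │   │ │ │   │9 0│5│2 1│   │
│ └─┐ │ │ └─┐ │ ╶─┤ ├─┐ ├───┤
│   │ │ │   │ │8 7│6│ │ │3 4│
├─┐ │ │ ╵ ┌─┘ └─┐ │ │ ╵ │ ╷ │
│ │ │ │   │     │6│7│   │2│5│
│ ╵ │ │ ╶─┤ ╶─┬─┘ │ └───┘ │ │
│   │ │   │   │4 5│8 9 0 1│6│
├───┘ ├───┴─┐ ╵ ┌─┴─┬─────┤ │
│     │     │2 3│6 5│2 1 0│7│
│ ╶───┘ ┌─╴ │ ┌─┘ ╷ ╵ ┌─┐ ╵ │
│       │   │1│8 7│4 3│ │9 8│
│ ╶───┬─┘ ┌─┘ ╵ ┌─┴───┘ └─╴ │
│     │   │  0 9│           │
└─────┴───┴─────┴───────────┘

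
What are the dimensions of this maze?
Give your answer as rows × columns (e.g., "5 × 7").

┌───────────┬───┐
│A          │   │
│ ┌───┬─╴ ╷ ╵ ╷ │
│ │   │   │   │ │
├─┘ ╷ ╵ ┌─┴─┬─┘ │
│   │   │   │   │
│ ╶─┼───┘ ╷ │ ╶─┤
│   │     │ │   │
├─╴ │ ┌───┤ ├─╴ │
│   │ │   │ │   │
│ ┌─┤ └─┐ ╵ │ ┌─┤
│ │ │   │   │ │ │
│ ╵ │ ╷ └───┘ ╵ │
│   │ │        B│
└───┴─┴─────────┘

Counting the maze dimensions:
Rows (vertical): 7
Columns (horizontal): 8
Dimensions: 7 × 8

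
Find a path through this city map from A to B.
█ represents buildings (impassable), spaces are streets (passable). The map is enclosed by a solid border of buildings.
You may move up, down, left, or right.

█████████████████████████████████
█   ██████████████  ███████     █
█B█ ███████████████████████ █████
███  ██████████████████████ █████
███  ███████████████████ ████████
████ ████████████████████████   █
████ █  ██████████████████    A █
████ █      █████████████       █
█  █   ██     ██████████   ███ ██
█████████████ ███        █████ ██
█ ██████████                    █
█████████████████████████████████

Finding the shortest path from A to B:
Movement: cardinal only
Path length: 45 steps
Directions: down → down → down → down → left → left → left → left → left → left → left → left → left → left → left → left → left → left → left → left → left → up → up → left → left → up → left → left → left → left → left → down → left → left → up → up → up → up → up → left → up → up → left → left → down

Solution:

█████████████████████████████████
█↓←↰██████████████  ███████     █
█B█↑███████████████████████ █████
███↑↰██████████████████████ █████
███ ↑███████████████████ ████████
████↑████████████████████████   █
████↑█  ██████████████████    A █
████↑█↓←←←←↰█████████████     ↓ █
█  █↑←↲██  ↑←↰██████████   ███↓██
█████████████↑███        █████↓██
█ ██████████ ↑←←←←←←←←←←←←←←←←↲ █
█████████████████████████████████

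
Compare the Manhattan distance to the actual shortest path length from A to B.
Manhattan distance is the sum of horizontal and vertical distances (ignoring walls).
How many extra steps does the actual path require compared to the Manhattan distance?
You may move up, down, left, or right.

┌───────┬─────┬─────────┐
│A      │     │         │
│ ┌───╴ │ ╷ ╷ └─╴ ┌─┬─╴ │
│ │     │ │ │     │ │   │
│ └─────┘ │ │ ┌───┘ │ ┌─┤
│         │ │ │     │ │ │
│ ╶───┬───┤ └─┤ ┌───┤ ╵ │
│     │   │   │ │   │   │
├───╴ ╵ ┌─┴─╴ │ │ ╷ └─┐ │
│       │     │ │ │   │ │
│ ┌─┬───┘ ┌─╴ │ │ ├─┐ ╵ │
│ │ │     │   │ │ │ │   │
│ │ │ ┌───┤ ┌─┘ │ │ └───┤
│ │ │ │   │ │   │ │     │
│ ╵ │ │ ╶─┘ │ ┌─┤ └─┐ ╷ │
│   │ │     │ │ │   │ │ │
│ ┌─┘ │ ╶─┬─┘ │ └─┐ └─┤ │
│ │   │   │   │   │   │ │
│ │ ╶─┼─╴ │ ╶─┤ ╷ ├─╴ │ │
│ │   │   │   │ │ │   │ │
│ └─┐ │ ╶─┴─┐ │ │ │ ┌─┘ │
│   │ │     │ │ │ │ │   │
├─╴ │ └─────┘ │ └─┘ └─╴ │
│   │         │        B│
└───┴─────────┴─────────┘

Manhattan distance: |11 - 0| + |11 - 0| = 22
Actual path length: 42
Extra steps: 42 - 22 = 20

Solution:

┌───────┬─────┬─────────┐
│A      │↱ → ↓│  ↱ → → ↓│
│ ┌───╴ │ ╷ ╷ └─╴ ┌─┬─╴ │
│↓│     │↑│ │↳ → ↑│ │↓ ↲│
│ └─────┘ │ │ ┌───┘ │ ┌─┤
│↳ → → → ↑│ │ │     │↓│ │
│ ╶───┬───┤ └─┤ ┌───┤ ╵ │
│     │   │   │ │↓ ↰│↳ ↓│
├───╴ ╵ ┌─┴─╴ │ │ ╷ └─┐ │
│       │     │ │↓│↑ ↰│↓│
│ ┌─┬───┘ ┌─╴ │ │ ├─┐ ╵ │
│ │ │     │   │ │↓│ │↑ ↲│
│ │ │ ┌───┤ ┌─┘ │ │ └───┤
│ │ │ │   │ │   │↓│     │
│ ╵ │ │ ╶─┘ │ ┌─┤ └─┐ ╷ │
│   │ │     │ │ │↳ ↓│ │ │
│ ┌─┘ │ ╶─┬─┘ │ └─┐ └─┤ │
│ │   │   │   │   │↳ ↓│ │
│ │ ╶─┼─╴ │ ╶─┤ ╷ ├─╴ │ │
│ │   │   │   │ │ │↓ ↲│ │
│ └─┐ │ ╶─┴─┐ │ │ │ ┌─┘ │
│   │ │     │ │ │ │↓│   │
├─╴ │ └─────┘ │ └─┘ └─╴ │
│   │         │    ↳ → B│
└───┴─────────┴─────────┘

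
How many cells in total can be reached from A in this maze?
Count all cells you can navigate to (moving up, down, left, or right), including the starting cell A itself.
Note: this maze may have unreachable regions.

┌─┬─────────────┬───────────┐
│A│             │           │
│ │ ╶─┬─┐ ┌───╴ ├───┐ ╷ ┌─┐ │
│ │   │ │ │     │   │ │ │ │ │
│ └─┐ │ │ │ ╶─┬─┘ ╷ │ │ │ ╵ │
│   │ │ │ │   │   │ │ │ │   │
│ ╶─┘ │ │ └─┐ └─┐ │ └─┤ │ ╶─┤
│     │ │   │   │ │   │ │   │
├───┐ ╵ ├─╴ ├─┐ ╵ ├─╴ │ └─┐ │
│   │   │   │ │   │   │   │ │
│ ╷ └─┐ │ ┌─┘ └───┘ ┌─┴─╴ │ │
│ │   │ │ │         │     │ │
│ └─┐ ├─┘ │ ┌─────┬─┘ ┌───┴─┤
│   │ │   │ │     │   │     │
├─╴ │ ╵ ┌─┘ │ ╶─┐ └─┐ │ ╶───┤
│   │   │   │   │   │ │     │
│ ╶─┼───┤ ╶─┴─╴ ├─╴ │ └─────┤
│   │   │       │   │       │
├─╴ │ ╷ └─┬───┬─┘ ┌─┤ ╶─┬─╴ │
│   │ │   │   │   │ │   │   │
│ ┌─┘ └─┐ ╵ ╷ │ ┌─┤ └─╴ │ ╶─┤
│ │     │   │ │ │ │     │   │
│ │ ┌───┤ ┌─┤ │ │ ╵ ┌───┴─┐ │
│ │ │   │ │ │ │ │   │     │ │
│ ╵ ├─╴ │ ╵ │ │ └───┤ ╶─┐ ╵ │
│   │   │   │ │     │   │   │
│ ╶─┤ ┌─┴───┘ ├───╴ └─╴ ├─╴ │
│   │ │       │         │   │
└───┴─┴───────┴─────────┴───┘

Using BFS/flood-fill to find all reachable cells from A:
Maze size: 14 × 14 = 196 total cells
11 cell(s) are walled off and cannot be reached from A.
Reachable cells: 185

Reachable region (· marks reachable cells):

┌─┬─────────────┬───────────┐
│A│· · · · · · ·│· · · · · ·│
│ │ ╶─┬─┐ ┌───╴ ├───┐ ╷ ┌─┐ │
│·│· ·│·│·│· · ·│· ·│·│·│·│·│
│ └─┐ │ │ │ ╶─┬─┘ ╷ │ │ │ ╵ │
│· ·│·│·│·│· ·│· ·│·│·│·│· ·│
│ ╶─┘ │ │ └─┐ └─┐ │ └─┤ │ ╶─┤
│· · ·│·│· ·│· ·│·│· ·│·│· ·│
├───┐ ╵ ├─╴ ├─┐ ╵ ├─╴ │ └─┐ │
│· ·│· ·│· ·│·│· ·│· ·│· ·│·│
│ ╷ └─┐ │ ┌─┘ └───┘ ┌─┴─╴ │ │
│·│· ·│·│·│· · · · ·│· · ·│·│
│ └─┐ ├─┘ │ ┌─────┬─┘ ┌───┴─┤
│· ·│·│· ·│·│· · ·│· ·│     │
├─╴ │ ╵ ┌─┘ │ ╶─┐ └─┐ │ ╶───┤
│· ·│· ·│· ·│· ·│· ·│·│     │
│ ╶─┼───┤ ╶─┴─╴ ├─╴ │ └─────┤
│· ·│· ·│· · · ·│· ·│· · · ·│
├─╴ │ ╷ └─┬───┬─┘ ┌─┤ ╶─┬─╴ │
│· ·│·│· ·│· ·│· ·│·│· ·│· ·│
│ ┌─┘ └─┐ ╵ ╷ │ ┌─┤ └─╴ │ ╶─┤
│·│· · ·│· ·│·│·│·│· · ·│· ·│
│ │ ┌───┤ ┌─┤ │ │ ╵ ┌───┴─┐ │
│·│·│   │·│·│·│·│· ·│· · ·│·│
│ ╵ ├─╴ │ ╵ │ │ └───┤ ╶─┐ ╵ │
│· ·│   │· ·│·│· · ·│· ·│· ·│
│ ╶─┤ ┌─┴───┘ ├───╴ └─╴ ├─╴ │
│· ·│ │· · · ·│· · · · ·│· ·│
└───┴─┴───────┴─────────┴───┘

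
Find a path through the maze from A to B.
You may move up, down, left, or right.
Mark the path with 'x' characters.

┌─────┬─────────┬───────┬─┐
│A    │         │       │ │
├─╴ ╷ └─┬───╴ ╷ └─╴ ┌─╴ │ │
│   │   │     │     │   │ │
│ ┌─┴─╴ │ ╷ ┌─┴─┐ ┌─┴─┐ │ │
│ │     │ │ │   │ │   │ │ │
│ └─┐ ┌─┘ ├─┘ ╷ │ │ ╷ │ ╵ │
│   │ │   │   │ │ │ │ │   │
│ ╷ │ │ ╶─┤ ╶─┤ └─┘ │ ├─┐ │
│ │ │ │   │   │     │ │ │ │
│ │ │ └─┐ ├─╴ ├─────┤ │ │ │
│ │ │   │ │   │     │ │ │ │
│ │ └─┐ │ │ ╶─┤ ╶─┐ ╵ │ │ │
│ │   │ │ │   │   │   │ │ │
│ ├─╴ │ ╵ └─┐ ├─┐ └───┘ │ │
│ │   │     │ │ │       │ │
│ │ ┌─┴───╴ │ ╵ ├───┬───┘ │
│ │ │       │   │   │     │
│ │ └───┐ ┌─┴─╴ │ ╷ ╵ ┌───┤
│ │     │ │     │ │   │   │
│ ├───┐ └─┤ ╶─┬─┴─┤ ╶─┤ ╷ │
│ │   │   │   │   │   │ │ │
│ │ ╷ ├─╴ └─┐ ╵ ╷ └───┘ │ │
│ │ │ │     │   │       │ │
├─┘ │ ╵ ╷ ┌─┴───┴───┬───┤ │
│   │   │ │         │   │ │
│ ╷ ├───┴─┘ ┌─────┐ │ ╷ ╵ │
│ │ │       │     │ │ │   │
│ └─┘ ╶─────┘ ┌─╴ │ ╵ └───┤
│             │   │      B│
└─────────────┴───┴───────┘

Finding the shortest path through the maze:
Path length: 46 steps
Directions: right → down → left → down → down → right → down → down → down → right → down → left → down → down → right → right → down → right → down → left → down → left → up → up → left → down → down → left → down → down → right → right → up → right → right → right → up → right → right → right → right → down → down → right → right → right

Solution:

┌─────┬─────────┬───────┬─┐
│A x  │         │       │ │
├─╴ ╷ └─┬───╴ ╷ └─╴ ┌─╴ │ │
│x x│   │     │     │   │ │
│ ┌─┴─╴ │ ╷ ┌─┴─┐ ┌─┴─┐ │ │
│x│     │ │ │   │ │   │ │ │
│ └─┐ ┌─┘ ├─┘ ╷ │ │ ╷ │ ╵ │
│x x│ │   │   │ │ │ │ │   │
│ ╷ │ │ ╶─┤ ╶─┤ └─┘ │ ├─┐ │
│ │x│ │   │   │     │ │ │ │
│ │ │ └─┐ ├─╴ ├─────┤ │ │ │
│ │x│   │ │   │     │ │ │ │
│ │ └─┐ │ │ ╶─┤ ╶─┐ ╵ │ │ │
│ │x x│ │ │   │   │   │ │ │
│ ├─╴ │ ╵ └─┐ ├─┐ └───┘ │ │
│ │x x│     │ │ │       │ │
│ │ ┌─┴───╴ │ ╵ ├───┬───┘ │
│ │x│       │   │   │     │
│ │ └───┐ ┌─┴─╴ │ ╷ ╵ ┌───┤
│ │x x x│ │     │ │   │   │
│ ├───┐ └─┤ ╶─┬─┴─┤ ╶─┤ ╷ │
│ │x x│x x│   │   │   │ │ │
│ │ ╷ ├─╴ └─┐ ╵ ╷ └───┘ │ │
│ │x│x│x x  │   │       │ │
├─┘ │ ╵ ╷ ┌─┴───┴───┬───┤ │
│x x│x x│ │x x x x x│   │ │
│ ╷ ├───┴─┘ ┌─────┐ │ ╷ ╵ │
│x│ │x x x x│     │x│ │   │
│ └─┘ ╶─────┘ ┌─╴ │ ╵ └───┤
│x x x        │   │x x x B│
└─────────────┴───┴───────┘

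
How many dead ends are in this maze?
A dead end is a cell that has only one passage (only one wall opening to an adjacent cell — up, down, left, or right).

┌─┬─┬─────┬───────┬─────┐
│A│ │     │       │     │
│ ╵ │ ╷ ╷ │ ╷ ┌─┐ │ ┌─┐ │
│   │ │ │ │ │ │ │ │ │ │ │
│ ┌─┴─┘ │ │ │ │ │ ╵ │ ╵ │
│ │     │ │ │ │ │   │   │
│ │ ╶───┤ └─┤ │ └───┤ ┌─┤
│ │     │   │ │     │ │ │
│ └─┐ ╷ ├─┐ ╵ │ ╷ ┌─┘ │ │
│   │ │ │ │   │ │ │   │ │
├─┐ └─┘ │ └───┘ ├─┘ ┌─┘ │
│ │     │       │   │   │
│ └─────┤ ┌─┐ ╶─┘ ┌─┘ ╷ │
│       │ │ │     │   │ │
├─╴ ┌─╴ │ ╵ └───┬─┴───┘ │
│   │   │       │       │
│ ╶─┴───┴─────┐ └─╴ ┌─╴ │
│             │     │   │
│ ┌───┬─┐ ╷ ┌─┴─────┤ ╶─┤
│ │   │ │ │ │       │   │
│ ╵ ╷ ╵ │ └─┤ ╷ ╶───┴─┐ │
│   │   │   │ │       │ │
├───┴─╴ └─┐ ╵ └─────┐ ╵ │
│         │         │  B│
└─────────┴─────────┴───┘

Checking each cell for number of passages:

Dead ends found at positions:
  (0, 0)
  (0, 1)
  (1, 2)
  (1, 7)
  (1, 10)
  (2, 5)
  (3, 9)
  (3, 11)
  (4, 2)
  (4, 4)
  (4, 8)
  (5, 0)
  (6, 5)
  (6, 9)
  (7, 2)
  (7, 8)
  (8, 6)
  (9, 3)
  (9, 5)
  (9, 9)
  (11, 0)
  (11, 4)
  (11, 9)
Total dead ends: 23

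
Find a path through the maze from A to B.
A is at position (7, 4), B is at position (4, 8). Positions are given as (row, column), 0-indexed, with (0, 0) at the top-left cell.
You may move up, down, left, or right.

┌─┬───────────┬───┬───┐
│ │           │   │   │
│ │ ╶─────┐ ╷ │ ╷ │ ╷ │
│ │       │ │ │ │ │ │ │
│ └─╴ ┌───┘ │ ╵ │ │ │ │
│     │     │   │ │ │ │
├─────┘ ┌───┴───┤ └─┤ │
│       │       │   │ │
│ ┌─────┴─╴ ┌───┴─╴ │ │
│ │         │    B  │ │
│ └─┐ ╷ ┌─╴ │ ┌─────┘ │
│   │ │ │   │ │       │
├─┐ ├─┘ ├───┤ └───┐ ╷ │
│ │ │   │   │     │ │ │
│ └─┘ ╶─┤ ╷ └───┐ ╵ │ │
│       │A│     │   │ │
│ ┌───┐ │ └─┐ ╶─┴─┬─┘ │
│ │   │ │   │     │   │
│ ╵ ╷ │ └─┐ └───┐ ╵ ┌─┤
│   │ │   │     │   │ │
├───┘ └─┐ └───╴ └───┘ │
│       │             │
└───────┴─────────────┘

Finding the shortest path from (7, 4) to (4, 8):
Path length: 25 steps
Directions: up → right → down → right → down → right → right → down → right → up → right → up → up → up → left → down → down → left → up → left → left → up → up → right → right

Solution:

┌─┬───────────┬───┬───┐
│ │           │   │   │
│ │ ╶─────┐ ╷ │ ╷ │ ╷ │
│ │       │ │ │ │ │ │ │
│ └─╴ ┌───┘ │ ╵ │ │ │ │
│     │     │   │ │ │ │
├─────┘ ┌───┴───┤ └─┤ │
│       │       │   │ │
│ ┌─────┴─╴ ┌───┴─╴ │ │
│ │         │↱ → B  │ │
│ └─┐ ╷ ┌─╴ │ ┌─────┘ │
│   │ │ │   │↑│    ↓ ↰│
├─┐ ├─┘ ├───┤ └───┐ ╷ │
│ │ │   │↱ ↓│↑ ← ↰│↓│↑│
│ └─┘ ╶─┤ ╷ └───┐ ╵ │ │
│       │A│↳ ↓  │↑ ↲│↑│
│ ┌───┐ │ └─┐ ╶─┴─┬─┘ │
│ │   │ │   │↳ → ↓│↱ ↑│
│ ╵ ╷ │ └─┐ └───┐ ╵ ┌─┤
│   │ │   │     │↳ ↑│ │
├───┘ └─┐ └───╴ └───┘ │
│       │             │
└───────┴─────────────┘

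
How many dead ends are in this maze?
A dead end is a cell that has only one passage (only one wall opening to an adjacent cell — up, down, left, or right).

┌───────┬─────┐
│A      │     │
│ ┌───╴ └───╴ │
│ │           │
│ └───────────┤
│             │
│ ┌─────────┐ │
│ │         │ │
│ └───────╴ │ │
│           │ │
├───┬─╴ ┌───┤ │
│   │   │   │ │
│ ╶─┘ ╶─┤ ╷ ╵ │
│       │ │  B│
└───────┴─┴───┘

Checking each cell for number of passages:

Dead ends found at positions:
  (0, 4)
  (1, 1)
  (3, 1)
  (5, 1)
  (6, 3)
  (6, 4)
Total dead ends: 6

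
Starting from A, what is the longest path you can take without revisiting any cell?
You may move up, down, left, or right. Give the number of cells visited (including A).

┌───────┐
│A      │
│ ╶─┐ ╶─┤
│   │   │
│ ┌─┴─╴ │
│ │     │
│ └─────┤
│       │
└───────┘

Finding longest simple path using DFS:
Start: (0, 0)
Longest path visits 8 cells
Path: A → right → right → down → right → down → left → left

Solution:

┌───────┐
│A → ↓  │
│ ╶─┐ ╶─┤
│   │↳ ↓│
│ ┌─┴─╴ │
│ │B ← ↲│
│ └─────┤
│       │
└───────┘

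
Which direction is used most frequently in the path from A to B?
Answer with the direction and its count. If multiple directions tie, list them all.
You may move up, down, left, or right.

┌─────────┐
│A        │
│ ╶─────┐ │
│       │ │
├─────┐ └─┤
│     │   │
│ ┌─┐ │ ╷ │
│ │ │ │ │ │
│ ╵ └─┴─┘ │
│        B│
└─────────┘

Directions: down, right, right, right, down, right, down, down
Counts: {'down': 4, 'right': 4}
Most common: down and right (tied at 4 times each)

Solution:

┌─────────┐
│A        │
│ ╶─────┐ │
│↳ → → ↓│ │
├─────┐ └─┤
│     │↳ ↓│
│ ┌─┐ │ ╷ │
│ │ │ │ │↓│
│ ╵ └─┴─┘ │
│        B│
└─────────┘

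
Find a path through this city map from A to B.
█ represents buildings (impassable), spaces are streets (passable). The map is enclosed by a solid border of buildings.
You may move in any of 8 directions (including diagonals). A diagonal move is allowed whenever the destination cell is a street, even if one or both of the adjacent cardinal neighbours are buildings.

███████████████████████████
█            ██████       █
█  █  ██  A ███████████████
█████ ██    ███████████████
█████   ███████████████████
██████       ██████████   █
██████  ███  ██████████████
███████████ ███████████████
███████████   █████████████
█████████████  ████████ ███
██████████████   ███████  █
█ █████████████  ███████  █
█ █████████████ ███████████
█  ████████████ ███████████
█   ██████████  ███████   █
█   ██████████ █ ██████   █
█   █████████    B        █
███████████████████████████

Finding the shortest path from A to B:
Movement: 8-directional
Path length: 17 steps
Directions: left → down-left → down-left → down-right → right → right → down-right → down → down-right → down-right → down-right → down-right → down → down → down → down-right → down-right

Solution:

███████████████████████████
█            ██████       █
█  █  ██ ↙A ███████████████
█████ ██↙   ███████████████
█████  ↘███████████████████
██████  →→↘  ██████████   █
██████  ███↓ ██████████████
███████████↘███████████████
███████████ ↘ █████████████
█████████████↘ ████████ ███
██████████████↘  ███████  █
█ █████████████↓ ███████  █
█ █████████████↓███████████
█  ████████████↓███████████
█   ██████████ ↘███████   █
█   ██████████ █↘██████   █
█   █████████    B        █
███████████████████████████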